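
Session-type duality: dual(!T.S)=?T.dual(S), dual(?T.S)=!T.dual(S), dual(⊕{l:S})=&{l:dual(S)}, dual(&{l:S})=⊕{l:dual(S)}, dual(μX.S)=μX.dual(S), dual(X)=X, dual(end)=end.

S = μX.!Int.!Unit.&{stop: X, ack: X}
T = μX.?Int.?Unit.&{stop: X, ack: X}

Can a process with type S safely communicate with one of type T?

μX | μX  ✓ (μ self-dual)
  !Int | ?Int  ✓
    !Unit | ?Unit  ✓
      &{stop,ack} | &{stop,ack}  ✗ choice polarity not flipped — not dual

NO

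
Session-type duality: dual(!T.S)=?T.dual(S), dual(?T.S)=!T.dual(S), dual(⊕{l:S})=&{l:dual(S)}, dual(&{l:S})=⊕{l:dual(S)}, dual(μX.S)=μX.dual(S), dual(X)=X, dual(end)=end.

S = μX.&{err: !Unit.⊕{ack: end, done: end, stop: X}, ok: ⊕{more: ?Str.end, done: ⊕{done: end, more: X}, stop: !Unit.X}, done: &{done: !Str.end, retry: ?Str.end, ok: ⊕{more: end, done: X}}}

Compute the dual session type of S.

μX ↦ μX  (μ self-dual)
  &{err,ok,done} ↦ ⊕{err,ok,done}  (offer→select)
    case err:
      !Unit ↦ ?Unit
        ⊕{ack,done,stop} ↦ &{ack,done,stop}  (internal→external)
          case ack:
            end ↦ end
          case done:
            end ↦ end
          case stop:
            X ↦ X
    case ok:
      ⊕{more,done,stop} ↦ &{more,done,stop}  (internal→external)
        case more:
          ?Str ↦ !Str
            end ↦ end
        case done:
          ⊕{done,more} ↦ &{done,more}  (internal→external)
            case done:
              end ↦ end
            case more:
              X ↦ X
        case stop:
          !Unit ↦ ?Unit
            X ↦ X
    case done:
      &{done,retry,ok} ↦ ⊕{done,retry,ok}  (offer→select)
        case done:
          !Str ↦ ?Str
            end ↦ end
        case retry:
          ?Str ↦ !Str
            end ↦ end
        case ok:
          ⊕{more,done} ↦ &{more,done}  (internal→external)
            case more:
              end ↦ end
            case done:
              X ↦ X

μX.⊕{err: ?Unit.&{ack: end, done: end, stop: X}, ok: &{more: !Str.end, done: &{done: end, more: X}, stop: ?Unit.X}, done: ⊕{done: ?Str.end, retry: !Str.end, ok: &{more: end, done: X}}}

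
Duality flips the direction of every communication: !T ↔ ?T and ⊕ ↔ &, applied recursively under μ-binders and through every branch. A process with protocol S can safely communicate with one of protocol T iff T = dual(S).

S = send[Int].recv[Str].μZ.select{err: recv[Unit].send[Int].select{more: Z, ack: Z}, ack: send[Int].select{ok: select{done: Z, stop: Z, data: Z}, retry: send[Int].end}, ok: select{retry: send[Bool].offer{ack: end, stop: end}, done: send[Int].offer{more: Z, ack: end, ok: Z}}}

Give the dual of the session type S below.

send[Int] ↦ recv[Int]
  recv[Str] ↦ send[Str]
    μZ ↦ μZ  (μ self-dual)
      select{err,ack,ok} ↦ offer{err,ack,ok}  (⊕→&)
        • err:
          recv[Unit] ↦ send[Unit]
            send[Int] ↦ recv[Int]
              select{more,ack} ↦ offer{more,ack}  (⊕→&)
                • more:
                  Z self-dual
                • ack:
                  Z self-dual
        • ack:
          send[Int] ↦ recv[Int]
            select{ok,retry} ↦ offer{ok,retry}  (⊕→&)
              • ok:
                select{done,stop,data} ↦ offer{done,stop,data}  (⊕→&)
                  • done:
                    Z self-dual
                  • stop:
                    Z self-dual
                  • data:
                    Z self-dual
              • retry:
                send[Int] ↦ recv[Int]
                  end self-dual
        • ok:
          select{retry,done} ↦ offer{retry,done}  (⊕→&)
            • retry:
              send[Bool] ↦ recv[Bool]
                offer{ack,stop} ↦ select{ack,stop}  (offer→select)
                  • ack:
                    end self-dual
                  • stop:
                    end self-dual
            • done:
              send[Int] ↦ recv[Int]
                offer{more,ack,ok} ↦ select{more,ack,ok}  (offer→select)
                  • more:
                    Z self-dual
                  • ack:
                    end self-dual
                  • ok:
                    Z self-dual

recv[Int].send[Str].μZ.offer{err: send[Unit].recv[Int].offer{more: Z, ack: Z}, ack: recv[Int].offer{ok: offer{done: Z, stop: Z, data: Z}, retry: recv[Int].end}, ok: offer{retry: recv[Bool].select{ack: end, stop: end}, done: recv[Int].select{more: Z, ack: end, ok: Z}}}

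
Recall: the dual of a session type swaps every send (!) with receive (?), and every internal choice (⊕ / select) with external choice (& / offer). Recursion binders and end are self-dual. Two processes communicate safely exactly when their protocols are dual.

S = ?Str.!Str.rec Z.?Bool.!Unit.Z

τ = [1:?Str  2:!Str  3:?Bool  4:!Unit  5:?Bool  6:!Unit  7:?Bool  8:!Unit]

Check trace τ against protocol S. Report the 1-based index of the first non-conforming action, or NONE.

NONE

step 1: ?Str  ok  cont: !Str.rec Z.…
step 2: !Str  ok  cont: rec Z.…
step 3: ?Bool  ok  cont: !Unit.rec Z.…
step 4: !Unit  ok  cont: rec Z.…
step 5: ?Bool  ok  cont: !Unit.rec Z.…
step 6: !Unit  ok  cont: rec Z.…
step 7: ?Bool  ok  cont: !Unit.rec Z.…
step 8: !Unit  ok  cont: rec Z.…
trace exhausted — no violation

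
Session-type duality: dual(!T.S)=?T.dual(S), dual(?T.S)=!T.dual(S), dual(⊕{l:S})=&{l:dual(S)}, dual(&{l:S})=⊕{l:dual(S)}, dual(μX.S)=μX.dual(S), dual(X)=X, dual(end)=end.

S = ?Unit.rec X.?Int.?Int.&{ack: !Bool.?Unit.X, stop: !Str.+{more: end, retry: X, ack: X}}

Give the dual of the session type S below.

?Unit ↦ !Unit
  rec X ↦ rec X  (μ self-dual)
    ?Int ↦ !Int
      ?Int ↦ !Int
        &{ack,stop} ↦ +{ack,stop}  (offer→select)
          [ack]
            !Bool ↦ ?Bool
              ?Unit ↦ !Unit
                dual(X) = X
          [stop]
            !Str ↦ ?Str
              +{more,retry,ack} ↦ &{more,retry,ack}  (⊕→&)
                [more]
                  dual(end) = end
                [retry]
                  dual(X) = X
                [ack]
                  dual(X) = X

!Unit.rec X.!Int.!Int.+{ack: ?Bool.!Unit.X, stop: ?Str.&{more: end, retry: X, ack: X}}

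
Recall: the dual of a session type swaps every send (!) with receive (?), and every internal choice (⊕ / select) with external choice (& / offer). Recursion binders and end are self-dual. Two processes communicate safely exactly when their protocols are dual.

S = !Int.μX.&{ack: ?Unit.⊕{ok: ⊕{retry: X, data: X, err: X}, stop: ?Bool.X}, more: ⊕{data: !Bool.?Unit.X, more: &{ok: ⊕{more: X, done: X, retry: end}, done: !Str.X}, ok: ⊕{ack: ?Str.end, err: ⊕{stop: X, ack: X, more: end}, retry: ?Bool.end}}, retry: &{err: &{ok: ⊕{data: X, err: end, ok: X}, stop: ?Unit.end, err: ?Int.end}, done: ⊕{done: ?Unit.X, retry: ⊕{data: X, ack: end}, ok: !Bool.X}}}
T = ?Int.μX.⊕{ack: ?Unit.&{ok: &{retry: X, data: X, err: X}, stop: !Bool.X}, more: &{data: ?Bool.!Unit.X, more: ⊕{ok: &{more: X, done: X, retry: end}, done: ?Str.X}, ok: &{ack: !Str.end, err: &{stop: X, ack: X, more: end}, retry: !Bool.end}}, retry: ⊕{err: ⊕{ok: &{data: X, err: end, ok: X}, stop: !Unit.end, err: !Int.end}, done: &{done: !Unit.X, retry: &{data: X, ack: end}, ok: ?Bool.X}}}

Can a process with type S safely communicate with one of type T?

NO

!Int | ?Int  match
  μX | μX  match (binder kept)
    &{ack,more,retry} | ⊕{ack,more,retry}  match labels match
      [ack]
        ?Unit | ?Unit  ✗ same direction on both sides — not dual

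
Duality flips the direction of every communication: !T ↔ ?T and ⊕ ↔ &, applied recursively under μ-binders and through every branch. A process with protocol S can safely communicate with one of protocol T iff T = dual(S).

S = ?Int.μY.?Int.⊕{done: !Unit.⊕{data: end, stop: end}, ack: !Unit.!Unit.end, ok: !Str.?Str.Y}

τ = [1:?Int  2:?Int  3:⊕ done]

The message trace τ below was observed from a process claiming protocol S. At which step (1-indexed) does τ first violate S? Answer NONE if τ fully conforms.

[1] ?Int  ✓  cont: μY.…
[2] ?Int  ✓  cont: ⊕{done: !Unit.⊕{data: end, stop: end}, ack: !Unit.!Unit.end, ok: !Str.?Str.μY.…}
[3] ⊕ done  ✓  cont: !Unit.⊕{data: end, stop: end}
trace exhausted — no violation

NONE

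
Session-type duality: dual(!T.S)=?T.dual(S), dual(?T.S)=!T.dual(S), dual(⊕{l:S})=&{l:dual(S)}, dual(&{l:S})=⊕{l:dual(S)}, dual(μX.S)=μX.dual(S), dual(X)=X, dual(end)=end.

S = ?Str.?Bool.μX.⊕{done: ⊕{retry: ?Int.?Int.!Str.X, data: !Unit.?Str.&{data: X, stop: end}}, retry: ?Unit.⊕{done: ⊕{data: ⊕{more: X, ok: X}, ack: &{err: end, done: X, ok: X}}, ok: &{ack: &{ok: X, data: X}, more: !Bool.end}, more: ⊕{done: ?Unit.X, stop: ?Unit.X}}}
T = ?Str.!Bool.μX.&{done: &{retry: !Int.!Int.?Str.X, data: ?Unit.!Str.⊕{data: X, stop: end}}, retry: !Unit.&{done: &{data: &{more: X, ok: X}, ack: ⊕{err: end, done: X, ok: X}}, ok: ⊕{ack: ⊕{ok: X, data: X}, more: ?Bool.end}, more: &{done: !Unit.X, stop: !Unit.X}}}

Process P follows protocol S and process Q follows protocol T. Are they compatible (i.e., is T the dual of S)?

?Str | ?Str  ✗ same direction on both sides — not dual

NO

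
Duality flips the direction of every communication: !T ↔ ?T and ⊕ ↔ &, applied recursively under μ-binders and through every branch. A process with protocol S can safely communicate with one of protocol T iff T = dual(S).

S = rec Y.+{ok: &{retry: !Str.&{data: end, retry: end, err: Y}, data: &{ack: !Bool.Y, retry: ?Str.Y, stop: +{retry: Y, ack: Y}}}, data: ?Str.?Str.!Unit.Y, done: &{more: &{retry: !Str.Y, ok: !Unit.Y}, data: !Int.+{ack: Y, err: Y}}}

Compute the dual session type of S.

rec Y ↦ rec Y  (μ self-dual)
  +{ok,data,done} ↦ &{ok,data,done}  (⊕→&)
    [ok]
      &{retry,data} ↦ +{retry,data}  (&→⊕)
        [retry]
          !Str ↦ ?Str
            &{data,retry,err} ↦ +{data,retry,err}  (&→⊕)
              [data]
                dual(end) = end
              [retry]
                dual(end) = end
              [err]
                dual(Y) = Y
        [data]
          &{ack,retry,stop} ↦ +{ack,retry,stop}  (&→⊕)
            [ack]
              !Bool ↦ ?Bool
                dual(Y) = Y
            [retry]
              ?Str ↦ !Str
                dual(Y) = Y
            [stop]
              +{retry,ack} ↦ &{retry,ack}  (⊕→&)
                [retry]
                  dual(Y) = Y
                [ack]
                  dual(Y) = Y
    [data]
      ?Str ↦ !Str
        ?Str ↦ !Str
          !Unit ↦ ?Unit
            dual(Y) = Y
    [done]
      &{more,data} ↦ +{more,data}  (&→⊕)
        [more]
          &{retry,ok} ↦ +{retry,ok}  (&→⊕)
            [retry]
              !Str ↦ ?Str
                dual(Y) = Y
            [ok]
              !Unit ↦ ?Unit
                dual(Y) = Y
        [data]
          !Int ↦ ?Int
            +{ack,err} ↦ &{ack,err}  (⊕→&)
              [ack]
                dual(Y) = Y
              [err]
                dual(Y) = Y

rec Y.&{ok: +{retry: ?Str.+{data: end, retry: end, err: Y}, data: +{ack: ?Bool.Y, retry: !Str.Y, stop: &{retry: Y, ack: Y}}}, data: !Str.!Str.?Unit.Y, done: +{more: +{retry: ?Str.Y, ok: ?Unit.Y}, data: ?Int.&{ack: Y, err: Y}}}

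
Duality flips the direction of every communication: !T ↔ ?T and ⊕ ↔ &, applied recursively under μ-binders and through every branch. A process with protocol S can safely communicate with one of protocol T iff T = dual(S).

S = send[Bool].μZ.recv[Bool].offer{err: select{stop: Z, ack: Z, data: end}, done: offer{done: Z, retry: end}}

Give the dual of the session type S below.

send[Bool] = recv[Bool]
  μZ = μZ  (rec unchanged)
    recv[Bool] = send[Bool]
      offer{err,done} = select{err,done}  (external→internal)
        case err:
          select{stop,ack,data} = offer{stop,ack,data}  (internal→external)
            case stop:
              Z ↦ Z
            case ack:
              Z ↦ Z
            case data:
              end ↦ end
        case done:
          offer{done,retry} = select{done,retry}  (external→internal)
            case done:
              Z ↦ Z
            case retry:
              end ↦ end

recv[Bool].μZ.send[Bool].select{err: offer{stop: Z, ack: Z, data: end}, done: select{done: Z, retry: end}}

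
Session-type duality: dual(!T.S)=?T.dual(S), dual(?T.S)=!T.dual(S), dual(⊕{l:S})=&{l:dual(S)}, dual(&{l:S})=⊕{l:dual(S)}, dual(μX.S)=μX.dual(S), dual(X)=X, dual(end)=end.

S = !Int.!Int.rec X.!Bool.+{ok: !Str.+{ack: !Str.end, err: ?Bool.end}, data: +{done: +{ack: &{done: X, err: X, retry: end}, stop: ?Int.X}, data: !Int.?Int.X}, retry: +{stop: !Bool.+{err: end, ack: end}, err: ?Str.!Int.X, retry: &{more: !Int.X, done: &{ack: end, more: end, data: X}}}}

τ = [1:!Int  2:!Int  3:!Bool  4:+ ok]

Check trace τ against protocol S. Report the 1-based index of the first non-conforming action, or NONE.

NONE

step 1: !Int  ok  cont: !Int.rec X.…
step 2: !Int  ok  cont: rec X.…
step 3: !Bool  ok  cont: +{ok: !Str.+{ack: !Str.end, err: ?Bool.end}, data: +{done: +{ack: &{done: rec X.…, err: rec X.…, retry: end}, stop: ?Int.rec X.…}, data: !Int.?Int.rec X.…}, retry: +{stop: !Bool.+{err: end, ack: end}, err: ?Str.!Int.rec X.…, retry: &{more: !Int.rec X.…, done: &{ack: end, more: end, data: rec X.…}}}}
step 4: + ok  ok  cont: !Str.+{ack: !Str.end, err: ?Bool.end}
τ conforms to S (length 4)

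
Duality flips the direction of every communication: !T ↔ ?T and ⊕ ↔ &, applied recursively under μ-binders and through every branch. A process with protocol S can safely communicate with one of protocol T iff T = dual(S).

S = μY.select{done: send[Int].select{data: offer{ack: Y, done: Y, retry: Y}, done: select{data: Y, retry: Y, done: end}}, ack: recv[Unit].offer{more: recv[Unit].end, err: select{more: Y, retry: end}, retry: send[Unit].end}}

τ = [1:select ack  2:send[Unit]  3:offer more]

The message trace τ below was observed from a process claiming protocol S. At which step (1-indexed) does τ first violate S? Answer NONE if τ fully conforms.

2

step 1: select ack  match  state: recv[Unit].offer{more: recv[Unit].end, err: select{more: μY.…, retry: end}, retry: send[Unit].end}
step 2: got send[Unit], protocol expects recv[Unit]  ✗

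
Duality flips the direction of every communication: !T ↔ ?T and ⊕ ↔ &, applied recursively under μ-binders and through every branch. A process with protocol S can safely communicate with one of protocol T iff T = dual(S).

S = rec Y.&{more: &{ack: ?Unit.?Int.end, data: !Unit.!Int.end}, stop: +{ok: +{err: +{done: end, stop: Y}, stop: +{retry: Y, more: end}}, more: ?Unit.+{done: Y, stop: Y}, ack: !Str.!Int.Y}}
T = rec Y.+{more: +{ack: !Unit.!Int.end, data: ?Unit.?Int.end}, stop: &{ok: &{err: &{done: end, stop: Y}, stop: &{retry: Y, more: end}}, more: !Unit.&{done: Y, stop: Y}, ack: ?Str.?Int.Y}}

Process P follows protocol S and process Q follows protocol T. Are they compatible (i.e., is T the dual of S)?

YES

rec Y vs rec Y  ✓ (μ self-dual)
  &{more,stop} vs +{more,stop}  ✓ label sets agree
    [more]
      &{ack,data} vs +{ack,data}  ✓ label sets agree
        [ack]
          ?Unit vs !Unit  ✓
            ?Int vs !Int  ✓
              end vs end  ✓
        [data]
          !Unit vs ?Unit  ✓
            !Int vs ?Int  ✓
              end vs end  ✓
    [stop]
      +{ok,more,ack} vs &{ok,more,ack}  ✓ label sets agree
        [ok]
          +{err,stop} vs &{err,stop}  ✓ label sets agree
            [err]
              +{done,stop} vs &{done,stop}  ✓ label sets agree
                [done]
                  end vs end  ✓
                [stop]
                  Y vs Y  ✓
            [stop]
              +{retry,more} vs &{retry,more}  ✓ label sets agree
                [retry]
                  Y vs Y  ✓
                [more]
                  end vs end  ✓
        [more]
          ?Unit vs !Unit  ✓
            +{done,stop} vs &{done,stop}  ✓ label sets agree
              [done]
                Y vs Y  ✓
              [stop]
                Y vs Y  ✓
        [ack]
          !Str vs ?Str  ✓
            !Int vs ?Int  ✓
              Y vs Y  ✓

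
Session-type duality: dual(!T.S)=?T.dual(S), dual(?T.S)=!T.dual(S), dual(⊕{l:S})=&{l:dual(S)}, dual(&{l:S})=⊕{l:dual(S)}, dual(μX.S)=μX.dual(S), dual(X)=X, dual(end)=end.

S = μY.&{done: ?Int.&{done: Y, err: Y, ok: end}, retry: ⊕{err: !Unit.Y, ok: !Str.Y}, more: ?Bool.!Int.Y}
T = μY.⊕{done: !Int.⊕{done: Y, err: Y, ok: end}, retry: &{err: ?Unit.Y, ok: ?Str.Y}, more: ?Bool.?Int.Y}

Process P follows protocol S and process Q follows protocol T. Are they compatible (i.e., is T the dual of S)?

μY ‖ μY  ✓ (binder kept)
  &{done,retry,more} ‖ ⊕{done,retry,more}  ✓ labels match
    [done]
      ?Int ‖ !Int  ✓
        &{done,err,ok} ‖ ⊕{done,err,ok}  ✓ labels match
          [done]
            Y ‖ Y  ✓
          [err]
            Y ‖ Y  ✓
          [ok]
            end ‖ end  ✓
    [retry]
      ⊕{err,ok} ‖ &{err,ok}  ✓ labels match
        [err]
          !Unit ‖ ?Unit  ✓
            Y ‖ Y  ✓
        [ok]
          !Str ‖ ?Str  ✓
            Y ‖ Y  ✓
    [more]
      ?Bool ‖ ?Bool  ✗ same direction on both sides — not dual

NO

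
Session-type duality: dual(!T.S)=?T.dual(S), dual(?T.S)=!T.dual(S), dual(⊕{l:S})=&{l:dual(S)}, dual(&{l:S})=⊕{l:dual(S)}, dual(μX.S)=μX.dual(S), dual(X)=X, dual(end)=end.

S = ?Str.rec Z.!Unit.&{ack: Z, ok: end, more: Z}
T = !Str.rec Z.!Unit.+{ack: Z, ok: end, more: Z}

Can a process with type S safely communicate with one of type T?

NO

?Str | !Str  match
  rec Z | rec Z  match (μ self-dual)
    !Unit | !Unit  ✗ same direction on both sides — not dual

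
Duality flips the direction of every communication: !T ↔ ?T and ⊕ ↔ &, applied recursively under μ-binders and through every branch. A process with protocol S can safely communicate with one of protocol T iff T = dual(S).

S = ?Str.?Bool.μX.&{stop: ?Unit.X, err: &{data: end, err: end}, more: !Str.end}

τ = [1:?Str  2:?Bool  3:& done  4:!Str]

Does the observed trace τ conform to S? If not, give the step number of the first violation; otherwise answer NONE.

[1] ?Str  ok  state: ?Bool.μX.…
[2] ?Bool  ok  state: μX.…
[3] got & done, protocol expects & stop or & err or & more  ✗

3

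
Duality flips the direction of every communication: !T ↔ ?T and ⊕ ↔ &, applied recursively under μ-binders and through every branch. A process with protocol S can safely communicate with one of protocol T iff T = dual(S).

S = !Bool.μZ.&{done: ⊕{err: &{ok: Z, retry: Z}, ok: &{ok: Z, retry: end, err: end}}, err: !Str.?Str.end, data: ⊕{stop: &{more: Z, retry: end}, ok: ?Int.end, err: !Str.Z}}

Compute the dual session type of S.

!Bool = ?Bool
  μZ = μZ  (rec unchanged)
    &{done,err,data} = ⊕{done,err,data}  (&→⊕)
      case done:
        ⊕{err,ok} = &{err,ok}  (select→offer)
          case err:
            &{ok,retry} = ⊕{ok,retry}  (&→⊕)
              case ok:
                Z self-dual
              case retry:
                Z self-dual
          case ok:
            &{ok,retry,err} = ⊕{ok,retry,err}  (&→⊕)
              case ok:
                Z self-dual
              case retry:
                end self-dual
              case err:
                end self-dual
      case err:
        !Str = ?Str
          ?Str = !Str
            end self-dual
      case data:
        ⊕{stop,ok,err} = &{stop,ok,err}  (select→offer)
          case stop:
            &{more,retry} = ⊕{more,retry}  (&→⊕)
              case more:
                Z self-dual
              case retry:
                end self-dual
          case ok:
            ?Int = !Int
              end self-dual
          case err:
            !Str = ?Str
              Z self-dual

?Bool.μZ.⊕{done: &{err: ⊕{ok: Z, retry: Z}, ok: ⊕{ok: Z, retry: end, err: end}}, err: ?Str.!Str.end, data: &{stop: ⊕{more: Z, retry: end}, ok: !Int.end, err: ?Str.Z}}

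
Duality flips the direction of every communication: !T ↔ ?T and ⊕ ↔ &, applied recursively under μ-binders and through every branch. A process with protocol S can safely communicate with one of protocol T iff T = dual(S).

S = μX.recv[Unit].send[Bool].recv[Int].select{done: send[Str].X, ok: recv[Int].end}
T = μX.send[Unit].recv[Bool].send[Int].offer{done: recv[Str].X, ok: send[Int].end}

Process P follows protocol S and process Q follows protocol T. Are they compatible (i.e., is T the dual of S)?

YES

μX vs μX  ✓ (rec unchanged)
  recv[Unit] vs send[Unit]  ✓
    send[Bool] vs recv[Bool]  ✓
      recv[Int] vs send[Int]  ✓
        select{done,ok} vs offer{done,ok}  ✓ labels match
          case done:
            send[Str] vs recv[Str]  ✓
              X vs X  ✓
          case ok:
            recv[Int] vs send[Int]  ✓
              end vs end  ✓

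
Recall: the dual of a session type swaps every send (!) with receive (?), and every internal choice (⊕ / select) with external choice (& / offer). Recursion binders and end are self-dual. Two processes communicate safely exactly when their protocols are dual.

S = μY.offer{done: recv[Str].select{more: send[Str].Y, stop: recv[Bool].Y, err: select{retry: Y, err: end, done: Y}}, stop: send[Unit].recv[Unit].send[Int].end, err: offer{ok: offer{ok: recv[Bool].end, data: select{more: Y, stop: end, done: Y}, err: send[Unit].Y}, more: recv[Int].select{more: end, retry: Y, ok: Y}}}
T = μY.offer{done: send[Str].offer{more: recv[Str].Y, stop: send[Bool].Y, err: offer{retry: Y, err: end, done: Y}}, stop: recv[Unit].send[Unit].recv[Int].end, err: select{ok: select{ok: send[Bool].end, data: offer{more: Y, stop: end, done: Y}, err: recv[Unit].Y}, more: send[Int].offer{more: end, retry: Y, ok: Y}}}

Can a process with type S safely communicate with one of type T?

μY ‖ μY  ok (μ self-dual)
  offer{done,stop,err} ‖ offer{done,stop,err}  ✗ choice polarity not flipped — not dual

NO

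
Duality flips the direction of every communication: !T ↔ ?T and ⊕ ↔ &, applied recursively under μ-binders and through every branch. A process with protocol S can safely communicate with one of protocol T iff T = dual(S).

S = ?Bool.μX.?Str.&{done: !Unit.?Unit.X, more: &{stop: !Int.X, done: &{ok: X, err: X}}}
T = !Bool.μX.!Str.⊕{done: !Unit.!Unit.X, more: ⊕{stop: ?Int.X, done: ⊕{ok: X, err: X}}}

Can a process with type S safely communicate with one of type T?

?Bool vs !Bool  ✓
  μX vs μX  ✓ (μ self-dual)
    ?Str vs !Str  ✓
      &{done,more} vs ⊕{done,more}  ✓ label sets agree
        [done]
          !Unit vs !Unit  ✗ same direction on both sides — not dual

NO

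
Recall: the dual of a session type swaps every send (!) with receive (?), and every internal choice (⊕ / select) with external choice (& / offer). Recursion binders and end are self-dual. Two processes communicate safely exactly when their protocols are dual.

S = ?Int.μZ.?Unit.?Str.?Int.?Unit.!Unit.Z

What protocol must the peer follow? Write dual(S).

!Int.μZ.!Unit.!Str.!Int.!Unit.?Unit.Z

?Int = !Int
  μZ = μZ  (binder kept)
    ?Unit = !Unit
      ?Str = !Str
        ?Int = !Int
          ?Unit = !Unit
            !Unit = ?Unit
              Z ↦ Z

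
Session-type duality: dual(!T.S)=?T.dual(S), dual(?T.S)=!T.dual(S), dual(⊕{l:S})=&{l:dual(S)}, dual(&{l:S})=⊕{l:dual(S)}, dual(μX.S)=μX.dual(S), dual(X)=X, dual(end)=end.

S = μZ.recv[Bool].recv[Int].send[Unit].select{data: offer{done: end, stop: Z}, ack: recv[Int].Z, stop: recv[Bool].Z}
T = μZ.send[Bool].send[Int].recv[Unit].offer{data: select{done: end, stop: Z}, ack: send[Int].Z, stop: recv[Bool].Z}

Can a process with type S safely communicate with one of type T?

μZ vs μZ  ok (binder kept)
  recv[Bool] vs send[Bool]  ok
    recv[Int] vs send[Int]  ok
      send[Unit] vs recv[Unit]  ok
        select{data,ack,stop} vs offer{data,ack,stop}  ok labels match
          case data:
            offer{done,stop} vs select{done,stop}  ok labels match
              case done:
                end vs end  ok
              case stop:
                Z vs Z  ok
          case ack:
            recv[Int] vs send[Int]  ok
              Z vs Z  ok
          case stop:
            recv[Bool] vs recv[Bool]  ✗ same direction on both sides — not dual

NO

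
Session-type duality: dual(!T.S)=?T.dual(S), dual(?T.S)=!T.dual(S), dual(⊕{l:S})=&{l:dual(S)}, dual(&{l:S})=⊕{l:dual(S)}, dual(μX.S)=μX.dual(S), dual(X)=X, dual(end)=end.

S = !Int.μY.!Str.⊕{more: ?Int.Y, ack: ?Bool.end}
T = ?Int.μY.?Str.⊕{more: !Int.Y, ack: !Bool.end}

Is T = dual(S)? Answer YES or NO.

NO

!Int | ?Int  ✓
  μY | μY  ✓ (rec unchanged)
    !Str | ?Str  ✓
      ⊕{more,ack} | ⊕{more,ack}  ✗ choice polarity not flipped — not dual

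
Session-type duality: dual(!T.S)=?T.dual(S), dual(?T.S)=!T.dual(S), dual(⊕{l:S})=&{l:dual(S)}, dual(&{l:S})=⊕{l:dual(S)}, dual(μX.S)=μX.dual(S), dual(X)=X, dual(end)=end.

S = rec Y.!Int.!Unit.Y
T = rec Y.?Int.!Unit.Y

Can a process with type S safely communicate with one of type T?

NO

rec Y ‖ rec Y  ok (rec unchanged)
  !Int ‖ ?Int  ok
    !Unit ‖ !Unit  ✗ same direction on both sides — not dual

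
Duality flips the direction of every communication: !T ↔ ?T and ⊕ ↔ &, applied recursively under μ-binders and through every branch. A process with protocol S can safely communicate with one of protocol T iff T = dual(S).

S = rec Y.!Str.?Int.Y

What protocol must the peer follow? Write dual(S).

rec Y ↦ rec Y  (μ self-dual)
  !Str ↦ ?Str
    ?Int ↦ !Int
      Y self-dual

rec Y.?Str.!Int.Y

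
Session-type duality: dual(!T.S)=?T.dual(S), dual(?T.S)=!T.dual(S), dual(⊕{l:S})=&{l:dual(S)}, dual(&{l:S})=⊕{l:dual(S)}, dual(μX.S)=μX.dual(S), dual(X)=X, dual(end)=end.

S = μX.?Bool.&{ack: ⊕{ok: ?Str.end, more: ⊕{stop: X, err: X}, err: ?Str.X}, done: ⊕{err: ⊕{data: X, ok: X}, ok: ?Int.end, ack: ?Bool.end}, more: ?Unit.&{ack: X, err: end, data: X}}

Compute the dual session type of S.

μX → μX  (μ self-dual)
  ?Bool → !Bool
    &{ack,done,more} → ⊕{ack,done,more}  (external→internal)
      [ack]
        ⊕{ok,more,err} → &{ok,more,err}  (⊕→&)
          [ok]
            ?Str → !Str
              end self-dual
          [more]
            ⊕{stop,err} → &{stop,err}  (⊕→&)
              [stop]
                X self-dual
              [err]
                X self-dual
          [err]
            ?Str → !Str
              X self-dual
      [done]
        ⊕{err,ok,ack} → &{err,ok,ack}  (⊕→&)
          [err]
            ⊕{data,ok} → &{data,ok}  (⊕→&)
              [data]
                X self-dual
              [ok]
                X self-dual
          [ok]
            ?Int → !Int
              end self-dual
          [ack]
            ?Bool → !Bool
              end self-dual
      [more]
        ?Unit → !Unit
          &{ack,err,data} → ⊕{ack,err,data}  (external→internal)
            [ack]
              X self-dual
            [err]
              end self-dual
            [data]
              X self-dual

μX.!Bool.⊕{ack: &{ok: !Str.end, more: &{stop: X, err: X}, err: !Str.X}, done: &{err: &{data: X, ok: X}, ok: !Int.end, ack: !Bool.end}, more: !Unit.⊕{ack: X, err: end, data: X}}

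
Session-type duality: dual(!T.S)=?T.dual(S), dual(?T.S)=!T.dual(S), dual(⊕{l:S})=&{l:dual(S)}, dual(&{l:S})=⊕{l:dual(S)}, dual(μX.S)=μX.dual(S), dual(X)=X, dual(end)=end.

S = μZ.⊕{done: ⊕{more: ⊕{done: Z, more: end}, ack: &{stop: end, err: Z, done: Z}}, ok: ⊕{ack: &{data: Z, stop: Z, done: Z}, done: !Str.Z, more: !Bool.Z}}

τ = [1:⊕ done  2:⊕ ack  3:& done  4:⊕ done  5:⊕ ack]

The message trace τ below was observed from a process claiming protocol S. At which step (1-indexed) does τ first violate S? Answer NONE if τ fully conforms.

@1 ⊕ done  ok  residual = ⊕{more: ⊕{done: μZ.…, more: end}, ack: &{stop: end, err: μZ.…, done: μZ.…}}
@2 ⊕ ack  ok  residual = &{stop: end, err: μZ.…, done: μZ.…}
@3 & done  ok  residual = μZ.…
@4 ⊕ done  ok  residual = ⊕{more: ⊕{done: μZ.…, more: end}, ack: &{stop: end, err: μZ.…, done: μZ.…}}
@5 ⊕ ack  ok  residual = &{stop: end, err: μZ.…, done: μZ.…}
trace exhausted — no violation

NONE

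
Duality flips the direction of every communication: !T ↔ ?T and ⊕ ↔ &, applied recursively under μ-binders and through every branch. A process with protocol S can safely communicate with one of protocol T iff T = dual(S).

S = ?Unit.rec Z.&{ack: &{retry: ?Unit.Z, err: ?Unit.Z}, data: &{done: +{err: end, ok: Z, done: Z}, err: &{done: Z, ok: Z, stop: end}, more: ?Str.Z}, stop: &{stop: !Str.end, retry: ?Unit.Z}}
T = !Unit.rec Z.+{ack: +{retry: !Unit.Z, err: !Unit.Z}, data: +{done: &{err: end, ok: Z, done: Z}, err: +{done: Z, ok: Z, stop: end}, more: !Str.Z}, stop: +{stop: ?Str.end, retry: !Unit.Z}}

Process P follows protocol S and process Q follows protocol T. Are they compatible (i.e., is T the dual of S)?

?Unit vs !Unit  ✓
  rec Z vs rec Z  ✓ (rec unchanged)
    &{ack,data,stop} vs +{ack,data,stop}  ✓ labels match
      • ack:
        &{retry,err} vs +{retry,err}  ✓ labels match
          • retry:
            ?Unit vs !Unit  ✓
              Z vs Z  ✓
          • err:
            ?Unit vs !Unit  ✓
              Z vs Z  ✓
      • data:
        &{done,err,more} vs +{done,err,more}  ✓ labels match
          • done:
            +{err,ok,done} vs &{err,ok,done}  ✓ labels match
              • err:
                end vs end  ✓
              • ok:
                Z vs Z  ✓
              • done:
                Z vs Z  ✓
          • err:
            &{done,ok,stop} vs +{done,ok,stop}  ✓ labels match
              • done:
                Z vs Z  ✓
              • ok:
                Z vs Z  ✓
              • stop:
                end vs end  ✓
          • more:
            ?Str vs !Str  ✓
              Z vs Z  ✓
      • stop:
        &{stop,retry} vs +{stop,retry}  ✓ labels match
          • stop:
            !Str vs ?Str  ✓
              end vs end  ✓
          • retry:
            ?Unit vs !Unit  ✓
              Z vs Z  ✓

YES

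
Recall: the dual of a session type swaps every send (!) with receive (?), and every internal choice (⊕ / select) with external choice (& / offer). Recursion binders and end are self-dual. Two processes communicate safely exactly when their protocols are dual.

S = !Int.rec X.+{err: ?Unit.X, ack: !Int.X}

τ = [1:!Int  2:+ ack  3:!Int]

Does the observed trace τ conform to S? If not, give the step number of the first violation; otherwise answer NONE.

NONE

step 1: !Int  match  cont: rec X.…
step 2: + ack  match  cont: !Int.rec X.…
step 3: !Int  match  cont: rec X.…
τ conforms to S (length 3)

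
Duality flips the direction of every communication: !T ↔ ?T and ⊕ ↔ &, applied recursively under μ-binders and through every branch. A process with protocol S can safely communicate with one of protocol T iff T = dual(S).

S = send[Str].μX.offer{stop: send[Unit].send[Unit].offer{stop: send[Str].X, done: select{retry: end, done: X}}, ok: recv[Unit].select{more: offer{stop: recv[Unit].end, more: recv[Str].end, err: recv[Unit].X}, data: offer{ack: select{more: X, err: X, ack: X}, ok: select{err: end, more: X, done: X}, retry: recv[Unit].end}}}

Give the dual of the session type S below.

send[Str] → recv[Str]
  μX → μX  (rec unchanged)
    offer{stop,ok} → select{stop,ok}  (external→internal)
      • stop:
        send[Unit] → recv[Unit]
          send[Unit] → recv[Unit]
            offer{stop,done} → select{stop,done}  (external→internal)
              • stop:
                send[Str] → recv[Str]
                  X ↦ X
              • done:
                select{retry,done} → offer{retry,done}  (select→offer)
                  • retry:
                    end ↦ end
                  • done:
                    X ↦ X
      • ok:
        recv[Unit] → send[Unit]
          select{more,data} → offer{more,data}  (select→offer)
            • more:
              offer{stop,more,err} → select{stop,more,err}  (external→internal)
                • stop:
                  recv[Unit] → send[Unit]
                    end ↦ end
                • more:
                  recv[Str] → send[Str]
                    end ↦ end
                • err:
                  recv[Unit] → send[Unit]
                    X ↦ X
            • data:
              offer{ack,ok,retry} → select{ack,ok,retry}  (external→internal)
                • ack:
                  select{more,err,ack} → offer{more,err,ack}  (select→offer)
                    • more:
                      X ↦ X
                    • err:
                      X ↦ X
                    • ack:
                      X ↦ X
                • ok:
                  select{err,more,done} → offer{err,more,done}  (select→offer)
                    • err:
                      end ↦ end
                    • more:
                      X ↦ X
                    • done:
                      X ↦ X
                • retry:
                  recv[Unit] → send[Unit]
                    end ↦ end

recv[Str].μX.select{stop: recv[Unit].recv[Unit].select{stop: recv[Str].X, done: offer{retry: end, done: X}}, ok: send[Unit].offer{more: select{stop: send[Unit].end, more: send[Str].end, err: send[Unit].X}, data: select{ack: offer{more: X, err: X, ack: X}, ok: offer{err: end, more: X, done: X}, retry: send[Unit].end}}}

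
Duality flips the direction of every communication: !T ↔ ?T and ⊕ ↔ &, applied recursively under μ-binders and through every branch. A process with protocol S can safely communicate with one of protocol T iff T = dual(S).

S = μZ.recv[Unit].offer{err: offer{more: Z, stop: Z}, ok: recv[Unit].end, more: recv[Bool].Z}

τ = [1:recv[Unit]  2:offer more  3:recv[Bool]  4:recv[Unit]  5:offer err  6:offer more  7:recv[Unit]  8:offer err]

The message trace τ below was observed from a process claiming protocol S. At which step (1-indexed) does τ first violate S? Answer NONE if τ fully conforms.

NONE

@1 recv[Unit]  match  cont: offer{err: offer{more: μZ.…, stop: μZ.…}, ok: recv[Unit].end, more: recv[Bool].μZ.…}
@2 offer more  match  cont: recv[Bool].μZ.…
@3 recv[Bool]  match  cont: μZ.…
@4 recv[Unit]  match  cont: offer{err: offer{more: μZ.…, stop: μZ.…}, ok: recv[Unit].end, more: recv[Bool].μZ.…}
@5 offer err  match  cont: offer{more: μZ.…, stop: μZ.…}
@6 offer more  match  cont: μZ.…
@7 recv[Unit]  match  cont: offer{err: offer{more: μZ.…, stop: μZ.…}, ok: recv[Unit].end, more: recv[Bool].μZ.…}
@8 offer err  match  cont: offer{more: μZ.…, stop: μZ.…}
all 8 steps conform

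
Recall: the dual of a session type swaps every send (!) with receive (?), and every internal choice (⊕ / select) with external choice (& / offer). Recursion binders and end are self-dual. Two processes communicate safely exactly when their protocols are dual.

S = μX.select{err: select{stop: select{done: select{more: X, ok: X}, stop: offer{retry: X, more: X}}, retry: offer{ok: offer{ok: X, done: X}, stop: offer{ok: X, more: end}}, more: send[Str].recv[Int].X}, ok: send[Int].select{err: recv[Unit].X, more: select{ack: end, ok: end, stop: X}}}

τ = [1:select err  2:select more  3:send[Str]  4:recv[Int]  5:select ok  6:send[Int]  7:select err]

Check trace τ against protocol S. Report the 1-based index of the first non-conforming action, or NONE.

NONE

[1] select err  ✓  cont: select{stop: select{done: select{more: μX.…, ok: μX.…}, stop: offer{retry: μX.…, more: μX.…}}, retry: offer{ok: offer{ok: μX.…, done: μX.…}, stop: offer{ok: μX.…, more: end}}, more: send[Str].recv[Int].μX.…}
[2] select more  ✓  cont: send[Str].recv[Int].μX.…
[3] send[Str]  ✓  cont: recv[Int].μX.…
[4] recv[Int]  ✓  cont: μX.…
[5] select ok  ✓  cont: send[Int].select{err: recv[Unit].μX.…, more: select{ack: end, ok: end, stop: μX.…}}
[6] send[Int]  ✓  cont: select{err: recv[Unit].μX.…, more: select{ack: end, ok: end, stop: μX.…}}
[7] select err  ✓  cont: recv[Unit].μX.…
trace exhausted — no violation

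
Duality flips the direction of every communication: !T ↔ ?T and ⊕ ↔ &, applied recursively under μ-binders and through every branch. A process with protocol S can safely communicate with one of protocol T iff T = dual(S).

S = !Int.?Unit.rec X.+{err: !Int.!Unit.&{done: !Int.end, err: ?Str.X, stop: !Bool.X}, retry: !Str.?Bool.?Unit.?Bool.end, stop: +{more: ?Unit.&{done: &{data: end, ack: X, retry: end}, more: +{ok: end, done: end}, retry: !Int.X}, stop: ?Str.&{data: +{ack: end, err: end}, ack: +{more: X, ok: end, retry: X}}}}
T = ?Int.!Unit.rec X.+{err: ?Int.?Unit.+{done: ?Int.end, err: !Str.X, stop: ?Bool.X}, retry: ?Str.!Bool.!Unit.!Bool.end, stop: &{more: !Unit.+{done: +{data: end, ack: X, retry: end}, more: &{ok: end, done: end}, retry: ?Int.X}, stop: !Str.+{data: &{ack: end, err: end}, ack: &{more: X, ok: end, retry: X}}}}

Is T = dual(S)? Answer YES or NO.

!Int | ?Int  ok
  ?Unit | !Unit  ok
    rec X | rec X  ok (rec unchanged)
      +{err,retry,stop} | +{err,retry,stop}  ✗ choice polarity not flipped — not dual

NO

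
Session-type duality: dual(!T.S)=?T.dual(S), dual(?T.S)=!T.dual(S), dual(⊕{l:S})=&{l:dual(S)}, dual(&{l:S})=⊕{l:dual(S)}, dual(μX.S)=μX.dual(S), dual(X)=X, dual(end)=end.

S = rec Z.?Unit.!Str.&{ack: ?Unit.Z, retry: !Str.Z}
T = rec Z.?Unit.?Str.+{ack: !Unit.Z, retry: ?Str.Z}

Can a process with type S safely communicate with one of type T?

rec Z vs rec Z  match (rec unchanged)
  ?Unit vs ?Unit  ✗ same direction on both sides — not dual

NO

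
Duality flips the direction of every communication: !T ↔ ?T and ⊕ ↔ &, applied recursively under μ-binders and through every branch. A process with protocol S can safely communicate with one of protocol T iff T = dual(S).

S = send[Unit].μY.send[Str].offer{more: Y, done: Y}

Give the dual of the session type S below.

send[Unit] → recv[Unit]
  μY → μY  (binder kept)
    send[Str] → recv[Str]
      offer{more,done} → select{more,done}  (&→⊕)
        case more:
          Y ↦ Y
        case done:
          Y ↦ Y

recv[Unit].μY.recv[Str].select{more: Y, done: Y}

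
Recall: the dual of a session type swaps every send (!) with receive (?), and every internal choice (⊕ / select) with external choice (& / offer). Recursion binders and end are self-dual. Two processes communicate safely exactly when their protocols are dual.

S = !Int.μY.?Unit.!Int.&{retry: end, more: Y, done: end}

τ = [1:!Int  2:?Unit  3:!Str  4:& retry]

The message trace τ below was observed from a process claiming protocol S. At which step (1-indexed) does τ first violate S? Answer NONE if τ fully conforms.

3

@1 !Int  ✓  now at μY.…
@2 ?Unit  ✓  now at !Int.&{retry: end, more: μY.…, done: end}
@3 got !Str, protocol expects !Int  ✗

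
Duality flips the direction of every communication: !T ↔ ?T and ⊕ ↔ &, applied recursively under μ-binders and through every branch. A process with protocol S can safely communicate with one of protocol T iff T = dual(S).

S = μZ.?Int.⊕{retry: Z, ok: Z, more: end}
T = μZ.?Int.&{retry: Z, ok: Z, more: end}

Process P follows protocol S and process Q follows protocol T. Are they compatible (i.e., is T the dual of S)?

μZ vs μZ  match (binder kept)
  ?Int vs ?Int  ✗ same direction on both sides — not dual

NO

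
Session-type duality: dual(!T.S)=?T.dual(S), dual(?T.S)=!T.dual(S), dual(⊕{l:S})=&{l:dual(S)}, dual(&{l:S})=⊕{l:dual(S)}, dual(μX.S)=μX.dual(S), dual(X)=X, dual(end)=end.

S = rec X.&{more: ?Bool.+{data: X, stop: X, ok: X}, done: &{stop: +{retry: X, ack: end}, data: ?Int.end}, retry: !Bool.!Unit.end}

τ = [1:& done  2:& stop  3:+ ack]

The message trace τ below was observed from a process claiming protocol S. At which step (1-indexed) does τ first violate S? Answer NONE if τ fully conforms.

NONE

step 1: & done  match  residual = &{stop: +{retry: rec X.…, ack: end}, data: ?Int.end}
step 2: & stop  match  residual = +{retry: rec X.…, ack: end}
step 3: + ack  match  residual = end
all 3 steps conform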